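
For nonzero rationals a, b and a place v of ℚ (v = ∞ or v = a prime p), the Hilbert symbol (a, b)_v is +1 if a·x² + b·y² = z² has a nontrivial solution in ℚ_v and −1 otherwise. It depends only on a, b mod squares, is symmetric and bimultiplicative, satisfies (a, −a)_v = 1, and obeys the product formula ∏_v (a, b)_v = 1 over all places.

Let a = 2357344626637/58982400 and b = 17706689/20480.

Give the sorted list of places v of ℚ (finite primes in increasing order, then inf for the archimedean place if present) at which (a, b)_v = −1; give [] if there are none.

[5, 19]

(a, b) ≡ (133, 5005) mod (ℚ^×)²; places V = {2, 3, 5, 7, 11, 13, 19, ∞}.
(a,b)_3: α=-2, u≡1; β=0, v≡1 (mod 3); (1|3)=+1, (1|3)=+1; sign (−1)^0·+1^0·+1^-2 = +1.
(a,b)_∞: sgn(133)=+, sgn(5005)=+, so +1.
(a,b)_13: α=2, u≡3; β=1, v≡6 (mod 13); (3|13)=+1, (6|13)=-1; sign (−1)^0·+1^1·-1^2 = +1.
(a,b)_11: α=2, u≡5; β=1, v≡4 (mod 11); (5|11)=+1, (4|11)=+1; sign (−1)^0·+1^1·+1^2 = +1.
(a,b)_2: α=-18, β=-12; u≡5, v≡5 (mod 8); ε(u)ε(v)=0·0, αω(v)=-18·1, βω(u)=-12·1; sum ≡ 0  ⇒  +1.
(a,b)_5: α=-2, u≡2; β=-1, v≡4 (mod 5); (2|5)=-1, (4|5)=+1; sign (−1)^0·-1^-1·+1^-2 = -1.
(a,b)_7: α=5, u≡5; β=3, v≡1 (mod 7); (5|7)=-1, (1|7)=+1; sign (−1)^1·-1^3·+1^5 = +1.
(a,b)_19: α=3, u≡7; β=2, v≡14 (mod 19); (7|19)=+1, (14|19)=-1; sign (−1)^0·+1^2·-1^3 = -1.
|Ram(133, 5005)| = 2, even; anisotropic at {5, 19}.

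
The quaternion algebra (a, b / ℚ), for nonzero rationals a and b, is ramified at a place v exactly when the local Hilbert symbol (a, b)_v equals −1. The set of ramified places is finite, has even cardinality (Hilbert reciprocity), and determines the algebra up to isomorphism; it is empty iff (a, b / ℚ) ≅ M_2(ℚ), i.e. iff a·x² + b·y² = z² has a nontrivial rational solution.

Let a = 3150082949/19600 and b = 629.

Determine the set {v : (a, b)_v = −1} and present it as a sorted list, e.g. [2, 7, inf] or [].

(a, b) ≡ (10899941, 629) mod (ℚ^×)²; places V = {2, 5, 7, 13, 17, 31, 37, 43, ∞}.
(a,b)_7: α=-2, u≡6; β=0, v≡6 (mod 7); (6|7)=-1, (6|7)=-1; sign (−1)^0·-1^0·-1^-2 = +1.
(a,b)_17: α=3, u≡16; β=1, v≡3 (mod 17); (16|17)=+1, (3|17)=-1; sign (−1)^0·+1^1·-1^3 = -1.
(a,b)_13: α=1, u≡3; β=0, v≡5 (mod 13); (3|13)=+1, (5|13)=-1; sign (−1)^0·+1^0·-1^1 = -1.
(a,b)_5: α=-2, u≡1; β=0, v≡4 (mod 5); (1|5)=+1, (4|5)=+1; sign (−1)^0·+1^0·+1^-2 = +1.
(a,b)_43: α=1, u≡3; β=0, v≡27 (mod 43); (3|43)=-1, (27|43)=-1; sign (−1)^0·-1^0·-1^1 = -1.
(a,b)_37: α=1, u≡3; β=1, v≡17 (mod 37); (3|37)=+1, (17|37)=-1; sign (−1)^0·+1^1·-1^1 = -1.
(a,b)_2: α=-4, β=0; u≡5, v≡5 (mod 8); ε(u)ε(v)=0·0, αω(v)=-4·1, βω(u)=0·1; sum ≡ 0  ⇒  +1.
(a,b)_∞: sgn(10899941)=+, sgn(629)=+, so +1.
(a,b)_31: α=1, u≡19; β=0, v≡9 (mod 31); (19|31)=+1, (9|31)=+1; sign (−1)^0·+1^0·+1^1 = +1.
Ram(10899941, 629) = {13, 17, 37, 43}; no ℚ_13-point on the conic.

[13, 17, 37, 43]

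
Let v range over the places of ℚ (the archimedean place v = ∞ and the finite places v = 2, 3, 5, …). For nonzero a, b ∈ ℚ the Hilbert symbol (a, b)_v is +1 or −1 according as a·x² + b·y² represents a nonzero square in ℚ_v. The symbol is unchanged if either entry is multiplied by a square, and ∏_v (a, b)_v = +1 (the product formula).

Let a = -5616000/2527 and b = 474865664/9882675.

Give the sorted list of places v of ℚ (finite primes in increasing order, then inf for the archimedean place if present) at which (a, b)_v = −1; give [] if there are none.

(a, b) ≡ (-2730, 42) mod (ℚ^×)²; places V = {2, 3, 5, 7, 11, 13, 19, ∞}.
(a,b)_11: α=0, u≡9; β=-4, v≡5 (mod 11); (9|11)=+1, (5|11)=+1; sign (−1)^0·+1^-4·+1^0 = +1.
(a,b)_13: α=1, u≡11; β=2, v≡1 (mod 13); (11|13)=-1, (1|13)=+1; sign (−1)^0·-1^2·+1^1 = +1.
(a,b)_∞: sgn(-2730)=−, sgn(42)=+, so +1.
(a,b)_7: α=-1, u≡4; β=3, v≡6 (mod 7); (4|7)=+1, (6|7)=-1; sign (−1)^1·+1^3·-1^-1 = +1.
(a,b)_3: α=3, u≡2; β=-3, v≡2 (mod 3); (2|3)=-1, (2|3)=-1; sign (−1)^1·-1^-3·-1^3 = -1.
(a,b)_19: α=-2, u≡11; β=0, v≡11 (mod 19); (11|19)=+1, (11|19)=+1; sign (−1)^0·+1^0·+1^-2 = +1.
(a,b)_2: α=7, β=13; u≡3, v≡5 (mod 8); ε(u)ε(v)=1·0, αω(v)=7·1, βω(u)=13·1; sum ≡ 0  ⇒  +1.
(a,b)_5: α=3, u≡1; β=-2, v≡2 (mod 5); (1|5)=+1, (2|5)=-1; sign (−1)^0·+1^-2·-1^3 = -1.
|Ram(-2730, 42)| = 2, even; anisotropic at {3, 5}.

[3, 5]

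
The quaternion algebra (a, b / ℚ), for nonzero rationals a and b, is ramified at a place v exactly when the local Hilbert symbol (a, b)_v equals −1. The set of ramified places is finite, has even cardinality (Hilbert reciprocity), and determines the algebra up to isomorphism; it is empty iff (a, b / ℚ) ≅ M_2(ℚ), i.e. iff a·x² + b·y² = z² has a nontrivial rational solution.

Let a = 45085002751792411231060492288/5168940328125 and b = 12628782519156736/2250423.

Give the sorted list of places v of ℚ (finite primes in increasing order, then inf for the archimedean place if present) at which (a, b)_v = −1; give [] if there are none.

[7, 11]

(a, b) ≡ (8778, 7) mod (ℚ^×)²; places V = {2, 3, 5, 7, 11, 19, ∞}.
(a,b)_19: α=11, u≡11; β=6, v≡6 (mod 19); (11|19)=+1, (6|19)=+1; sign (−1)^0·+1^6·+1^11 = +1.
(a,b)_7: α=-5, u≡2; β=-3, v≡1 (mod 7); (2|7)=+1, (1|7)=+1; sign (−1)^1·+1^-3·+1^-5 = -1.
(a,b)_5: α=-6, u≡3; β=0, v≡2 (mod 5); (3|5)=-1, (2|5)=-1; sign (−1)^0·-1^0·-1^-6 = +1.
(a,b)_∞: sgn(8778)=+, sgn(7)=+, so +1.
(a,b)_2: α=45, β=28; u≡5, v≡7 (mod 8); ε(u)ε(v)=0·1, αω(v)=45·0, βω(u)=28·1; sum ≡ 0  ⇒  +1.
(a,b)_3: α=-9, u≡1; β=-8, v≡1 (mod 3); (1|3)=+1, (1|3)=+1; sign (−1)^0·+1^-8·+1^-9 = +1.
(a,b)_11: α=1, u≡7; β=0, v≡2 (mod 11); (7|11)=-1, (2|11)=-1; sign (−1)^0·-1^0·-1^1 = -1.
Ram(8778, 7) = {7, 11}; no ℚ_7-point on the conic.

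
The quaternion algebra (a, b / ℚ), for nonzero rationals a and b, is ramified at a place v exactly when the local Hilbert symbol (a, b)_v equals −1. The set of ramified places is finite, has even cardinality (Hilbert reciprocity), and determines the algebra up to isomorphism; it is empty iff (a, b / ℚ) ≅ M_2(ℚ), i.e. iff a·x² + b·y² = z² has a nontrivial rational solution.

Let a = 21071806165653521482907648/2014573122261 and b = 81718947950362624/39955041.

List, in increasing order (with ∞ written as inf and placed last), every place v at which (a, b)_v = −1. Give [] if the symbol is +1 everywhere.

[7, 29]

Mod squares: a ≡ 483, b ≡ 1189. Check v ∈ {∞, 2, 3, 7, 11, 23, 29, 41, 43}.
v=23: a=23^3·(≡22), b=23^2·(≡18) mod 23; (22|23)=-1, (18|23)=+1; (−1)^{3·2·11}·(-1)^2·(+1)^3 = +1.
v=29: a=29^0·(≡27), b=29^1·(≡27) mod 29; (27|29)=-1, (27|29)=-1; (−1)^{0·1·14}·(-1)^1·(-1)^0 = -1.
v=∞: 483 > 0 and 1189 > 0  ⇒  (a,b)_∞ = +1.
v=7: a=7^-9·(≡6), b=7^-4·(≡3) mod 7; (6|7)=-1, (3|7)=-1; (−1)^{-9·-4·3}·(-1)^-4·(-1)^-9 = -1.
v=43: a=43^-2·(≡4), b=43^-2·(≡32) mod 43; (4|43)=+1, (32|43)=-1; (−1)^{-2·-2·21}·(+1)^-2·(-1)^-2 = +1.
v=2: v_2(a)=46, v_2(b)=30; units ≡ 3, 5 (mod 8); ε·ε+αω+βω = 1·0+46·1+30·1 ≡ 0  ⇒  (a,b)_2 = +1.
v=41: a=41^2·(≡31), b=41^1·(≡12) mod 41; (31|41)=+1, (12|41)=-1; (−1)^{2·1·20}·(+1)^1·(-1)^2 = +1.
v=11: a=11^4·(≡10), b=11^2·(≡9) mod 11; (10|11)=-1, (9|11)=+1; (−1)^{4·2·5}·(-1)^2·(+1)^4 = +1.
v=3: a=3^-3·(≡2), b=3^-2·(≡1) mod 3; (2|3)=-1, (1|3)=+1; (−1)^{-3·-2·1}·(-1)^-2·(+1)^-3 = +1.
|Ram(483, 1189)| = 2, even; anisotropic at {7, 29}.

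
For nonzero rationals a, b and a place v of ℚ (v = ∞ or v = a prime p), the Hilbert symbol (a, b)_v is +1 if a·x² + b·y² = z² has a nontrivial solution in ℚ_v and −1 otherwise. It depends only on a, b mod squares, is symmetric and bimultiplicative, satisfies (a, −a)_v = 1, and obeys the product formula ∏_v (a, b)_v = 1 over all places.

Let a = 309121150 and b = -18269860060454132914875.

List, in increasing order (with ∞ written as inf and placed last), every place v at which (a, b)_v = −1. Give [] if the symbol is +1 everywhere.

Mod squares: a ≡ 23374, b ≡ -43355. Check v ∈ {∞, 2, 3, 5, 7, 13, 23, 29, 31}.
v=5: a=5^2·(≡1), b=5^3·(≡1) mod 5; (1|5)=+1, (1|5)=+1; (−1)^{2·3·2}·(+1)^3·(+1)^2 = +1.
v=13: a=13^1·(≡3), b=13^3·(≡7) mod 13; (3|13)=+1, (7|13)=-1; (−1)^{1·3·6}·(+1)^3·(-1)^1 = -1.
v=7: a=7^0·(≡2), b=7^2·(≡5) mod 7; (2|7)=+1, (5|7)=-1; (−1)^{0·2·3}·(+1)^2·(-1)^0 = +1.
v=∞: 23374 > 0 and -43355 < 0  ⇒  (a,b)_∞ = +1.
v=2: v_2(a)=1, v_2(b)=0; units ≡ 7, 5 (mod 8); ε·ε+αω+βω = 1·0+1·1+0·0 ≡ 1  ⇒  (a,b)_2 = -1.
v=31: a=31^1·(≡4), b=31^2·(≡7) mod 31; (4|31)=+1, (7|31)=+1; (−1)^{1·2·15}·(+1)^2·(+1)^1 = +1.
v=29: a=29^1·(≡23), b=29^3·(≡13) mod 29; (23|29)=+1, (13|29)=+1; (−1)^{1·3·14}·(+1)^3·(+1)^1 = +1.
v=23: a=23^2·(≡12), b=23^5·(≡3) mod 23; (12|23)=+1, (3|23)=+1; (−1)^{2·5·11}·(+1)^5·(+1)^2 = +1.
v=3: a=3^0·(≡1), b=3^2·(≡1) mod 3; (1|3)=+1, (1|3)=+1; (−1)^{0·2·1}·(+1)^2·(+1)^0 = +1.
|Ram(23374, -43355)| = 2, even; anisotropic at {2, 13}.

[2, 13]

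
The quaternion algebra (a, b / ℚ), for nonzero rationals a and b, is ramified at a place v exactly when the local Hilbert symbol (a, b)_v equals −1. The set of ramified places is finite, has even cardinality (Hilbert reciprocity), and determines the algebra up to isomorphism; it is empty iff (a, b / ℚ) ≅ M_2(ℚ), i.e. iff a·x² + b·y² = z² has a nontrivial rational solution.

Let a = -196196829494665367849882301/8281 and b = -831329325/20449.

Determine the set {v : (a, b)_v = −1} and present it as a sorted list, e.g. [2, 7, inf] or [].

(a, b) ≡ (-929101, -410533) mod (ℚ^×)²; places V = {2, 3, 5, 7, 11, 13, 17, 19, 23, 31, 41, 43, ∞}.
(a,b)_2: α=0, β=0; u≡3, v≡3 (mod 8); ε(u)ε(v)=1·1, αω(v)=0·1, βω(u)=0·1; sum ≡ 1  ⇒  -1.
(a,b)_19: α=4, u≡18; β=1, v≡14 (mod 19); (18|19)=-1, (14|19)=-1; sign (−1)^0·-1^1·-1^4 = -1.
(a,b)_23: α=2, u≡19; β=0, v≡20 (mod 23); (19|23)=-1, (20|23)=-1; sign (−1)^0·-1^0·-1^2 = +1.
(a,b)_17: α=3, u≡15; β=1, v≡9 (mod 17); (15|17)=+1, (9|17)=+1; sign (−1)^0·+1^1·+1^3 = +1.
(a,b)_3: α=8, u≡2; β=4, v≡2 (mod 3); (2|3)=-1, (2|3)=-1; sign (−1)^0·-1^4·-1^8 = +1.
(a,b)_5: α=0, u≡4; β=2, v≡3 (mod 5); (4|5)=+1, (3|5)=-1; sign (−1)^0·+1^2·-1^0 = +1.
(a,b)_∞: sgn(-929101)=−, sgn(-410533)=−, so -1.
(a,b)_41: α=3, u≡15; β=1, v≡39 (mod 41); (15|41)=-1, (39|41)=+1; sign (−1)^0·-1^1·+1^3 = -1.
(a,b)_7: α=-2, u≡2; β=0, v≡3 (mod 7); (2|7)=+1, (3|7)=-1; sign (−1)^0·+1^0·-1^-2 = +1.
(a,b)_31: α=3, u≡17; β=1, v≡28 (mod 31); (17|31)=-1, (28|31)=+1; sign (−1)^1·-1^1·+1^3 = +1.
(a,b)_13: α=-2, u≡10; β=-2, v≡11 (mod 13); (10|13)=+1, (11|13)=-1; sign (−1)^0·+1^-2·-1^-2 = +1.
(a,b)_43: α=1, u≡2; β=0, v≡41 (mod 43); (2|43)=-1, (41|43)=+1; sign (−1)^0·-1^0·+1^1 = +1.
(a,b)_11: α=0, u≡5; β=-2, v≡5 (mod 11); (5|11)=+1, (5|11)=+1; sign (−1)^0·+1^-2·+1^0 = +1.
(-929101, -410533 / ℚ) ramifies at {2, 19, 41, ∞}: a division algebra.

[2, 19, 41, inf]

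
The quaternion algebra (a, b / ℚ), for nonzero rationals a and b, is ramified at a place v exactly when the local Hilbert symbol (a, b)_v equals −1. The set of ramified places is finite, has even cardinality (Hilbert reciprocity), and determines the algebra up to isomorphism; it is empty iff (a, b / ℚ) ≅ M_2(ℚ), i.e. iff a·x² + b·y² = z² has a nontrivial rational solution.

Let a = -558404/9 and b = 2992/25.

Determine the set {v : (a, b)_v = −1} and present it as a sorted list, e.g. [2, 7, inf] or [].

[2, 7, 17, 37]

(a, b) ≡ (-2849, 187) mod (ℚ^×)²; places V = {2, 3, 5, 7, 11, 17, 37, ∞}.
(a,b)_11: α=1, u≡5; β=1, v≡10 (mod 11); (5|11)=+1, (10|11)=-1; sign (−1)^1·+1^1·-1^1 = +1.
(a,b)_7: α=3, u≡5; β=0, v≡6 (mod 7); (5|7)=-1, (6|7)=-1; sign (−1)^0·-1^0·-1^3 = -1.
(a,b)_5: α=0, u≡4; β=-2, v≡2 (mod 5); (4|5)=+1, (2|5)=-1; sign (−1)^0·+1^-2·-1^0 = +1.
(a,b)_∞: sgn(-2849)=−, sgn(187)=+, so +1.
(a,b)_2: α=2, β=4; u≡7, v≡3 (mod 8); ε(u)ε(v)=1·1, αω(v)=2·1, βω(u)=4·0; sum ≡ 1  ⇒  -1.
(a,b)_37: α=1, u≡21; β=0, v≡22 (mod 37); (21|37)=+1, (22|37)=-1; sign (−1)^0·+1^0·-1^1 = -1.
(a,b)_3: α=-2, u≡1; β=0, v≡1 (mod 3); (1|3)=+1, (1|3)=+1; sign (−1)^0·+1^0·+1^-2 = +1.
(a,b)_17: α=0, u≡7; β=1, v≡5 (mod 17); (7|17)=-1, (5|17)=-1; sign (−1)^0·-1^1·-1^0 = -1.
|Ram(-2849, 187)| = 4, even; anisotropic at {2, 7, 17, 37}.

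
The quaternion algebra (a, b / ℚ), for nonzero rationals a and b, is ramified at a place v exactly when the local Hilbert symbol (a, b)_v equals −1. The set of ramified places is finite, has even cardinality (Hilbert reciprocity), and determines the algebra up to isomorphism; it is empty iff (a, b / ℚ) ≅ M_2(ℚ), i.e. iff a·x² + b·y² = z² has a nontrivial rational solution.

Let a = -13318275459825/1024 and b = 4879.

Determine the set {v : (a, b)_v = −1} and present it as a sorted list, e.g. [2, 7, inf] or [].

[2, 7, 43, 47]

Mod squares: a ≡ -6576926153, b ≡ 4879. Check v ∈ {∞, 2, 3, 5, 7, 17, 23, 29, 41, 43, 47}.
v=3: a=3^4·(≡1), b=3^0·(≡1) mod 3; (1|3)=+1, (1|3)=+1; (−1)^{4·0·1}·(+1)^0·(+1)^4 = +1.
v=17: a=17^1·(≡9), b=17^1·(≡15) mod 17; (9|17)=+1, (15|17)=+1; (−1)^{1·1·8}·(+1)^1·(+1)^1 = +1.
v=2: v_2(a)=-10, v_2(b)=0; units ≡ 7, 7 (mod 8); ε·ε+αω+βω = 1·1+-10·0+0·0 ≡ 1  ⇒  (a,b)_2 = -1.
v=47: a=47^1·(≡45), b=47^0·(≡38) mod 47; (45|47)=-1, (38|47)=-1; (−1)^{1·0·23}·(-1)^0·(-1)^1 = -1.
v=∞: -6576926153 < 0 and 4879 > 0  ⇒  (a,b)_∞ = +1.
v=23: a=23^1·(≡16), b=23^0·(≡3) mod 23; (16|23)=+1, (3|23)=+1; (−1)^{1·0·11}·(+1)^0·(+1)^1 = +1.
v=43: a=43^1·(≡20), b=43^0·(≡20) mod 43; (20|43)=-1, (20|43)=-1; (−1)^{1·0·21}·(-1)^0·(-1)^1 = -1.
v=5: a=5^2·(≡3), b=5^0·(≡4) mod 5; (3|5)=-1, (4|5)=+1; (−1)^{2·0·2}·(-1)^0·(+1)^2 = +1.
v=7: a=7^1·(≡2), b=7^1·(≡4) mod 7; (2|7)=+1, (4|7)=+1; (−1)^{1·1·3}·(+1)^1·(+1)^1 = -1.
v=29: a=29^1·(≡7), b=29^0·(≡7) mod 29; (7|29)=+1, (7|29)=+1; (−1)^{1·0·14}·(+1)^0·(+1)^1 = +1.
v=41: a=41^1·(≡39), b=41^1·(≡37) mod 41; (39|41)=+1, (37|41)=+1; (−1)^{1·1·20}·(+1)^1·(+1)^1 = +1.
Ram(-6576926153, 4879) = {2, 7, 43, 47}; no ℚ_2-point on the conic.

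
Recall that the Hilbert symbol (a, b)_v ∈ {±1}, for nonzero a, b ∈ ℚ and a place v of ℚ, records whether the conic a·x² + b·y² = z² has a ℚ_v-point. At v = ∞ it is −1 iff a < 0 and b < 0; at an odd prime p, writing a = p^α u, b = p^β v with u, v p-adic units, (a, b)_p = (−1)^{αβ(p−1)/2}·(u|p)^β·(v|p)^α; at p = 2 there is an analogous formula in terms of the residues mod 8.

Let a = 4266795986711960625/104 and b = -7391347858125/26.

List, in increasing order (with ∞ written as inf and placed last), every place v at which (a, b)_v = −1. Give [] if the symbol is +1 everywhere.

(a, b) ≡ (442, -2002) mod (ℚ^×)²; places V = {2, 3, 5, 7, 11, 13, 17, ∞}.
(a,b)_3: α=14, u≡1; β=12, v≡2 (mod 3); (1|3)=+1, (2|3)=-1; sign (−1)^0·+1^12·-1^14 = +1.
(a,b)_13: α=-1, u≡5; β=-1, v≡8 (mod 13); (5|13)=-1, (8|13)=-1; sign (−1)^0·-1^-1·-1^-1 = +1.
(a,b)_5: α=4, u≡3; β=4, v≡2 (mod 5); (3|5)=-1, (2|5)=-1; sign (−1)^0·-1^4·-1^4 = +1.
(a,b)_17: α=3, u≡2; β=2, v≡16 (mod 17); (2|17)=+1, (16|17)=+1; sign (−1)^0·+1^2·+1^3 = +1.
(a,b)_∞: sgn(442)=+, sgn(-2002)=−, so +1.
(a,b)_7: α=4, u≡1; β=1, v≡1 (mod 7); (1|7)=+1, (1|7)=+1; sign (−1)^0·+1^1·+1^4 = +1.
(a,b)_11: α=2, u≡6; β=1, v≡1 (mod 11); (6|11)=-1, (1|11)=+1; sign (−1)^0·-1^1·+1^2 = -1.
(a,b)_2: α=-3, β=-1; u≡5, v≡7 (mod 8); ε(u)ε(v)=0·1, αω(v)=-3·0, βω(u)=-1·1; sum ≡ 1  ⇒  -1.
(442, -2002 / ℚ) ramifies at {2, 11}: a division algebra.

[2, 11]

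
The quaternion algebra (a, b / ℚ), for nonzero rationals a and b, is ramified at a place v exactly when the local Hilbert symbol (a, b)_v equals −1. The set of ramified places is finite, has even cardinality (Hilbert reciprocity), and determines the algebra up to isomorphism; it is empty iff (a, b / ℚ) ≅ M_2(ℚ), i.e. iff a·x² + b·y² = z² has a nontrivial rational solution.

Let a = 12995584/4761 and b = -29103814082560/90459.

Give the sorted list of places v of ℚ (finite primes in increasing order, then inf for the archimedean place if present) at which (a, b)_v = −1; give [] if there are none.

[2, 7, 19, 37]

Mod squares: a ≡ 259, b ≡ -190. Check v ∈ {∞, 2, 3, 5, 7, 17, 19, 23, 37}.
v=17: a=17^0·(≡2), b=17^2·(≡12) mod 17; (2|17)=+1, (12|17)=-1; (−1)^{0·2·8}·(+1)^2·(-1)^0 = +1.
v=3: a=3^-2·(≡1), b=3^-2·(≡2) mod 3; (1|3)=+1, (2|3)=-1; (−1)^{-2·-2·1}·(+1)^-2·(-1)^-2 = +1.
v=37: a=37^1·(≡10), b=37^0·(≡18) mod 37; (10|37)=+1, (18|37)=-1; (−1)^{1·0·18}·(+1)^0·(-1)^1 = -1.
v=23: a=23^-2·(≡1), b=23^-2·(≡21) mod 23; (1|23)=+1, (21|23)=-1; (−1)^{-2·-2·11}·(+1)^-2·(-1)^-2 = +1.
v=7: a=7^3·(≡4), b=7^4·(≡6) mod 7; (4|7)=+1, (6|7)=-1; (−1)^{3·4·3}·(+1)^4·(-1)^3 = -1.
v=19: a=19^0·(≡14), b=19^-1·(≡9) mod 19; (14|19)=-1, (9|19)=+1; (−1)^{0·-1·9}·(-1)^-1·(+1)^0 = -1.
v=∞: 259 > 0 and -190 < 0  ⇒  (a,b)_∞ = +1.
v=2: v_2(a)=10, v_2(b)=23; units ≡ 3, 1 (mod 8); ε·ε+αω+βω = 1·0+10·0+23·1 ≡ 1  ⇒  (a,b)_2 = -1.
v=5: a=5^0·(≡4), b=5^1·(≡2) mod 5; (4|5)=+1, (2|5)=-1; (−1)^{0·1·2}·(+1)^1·(-1)^0 = +1.
Ram(259, -190) = {2, 7, 19, 37}; no ℚ_2-point on the conic.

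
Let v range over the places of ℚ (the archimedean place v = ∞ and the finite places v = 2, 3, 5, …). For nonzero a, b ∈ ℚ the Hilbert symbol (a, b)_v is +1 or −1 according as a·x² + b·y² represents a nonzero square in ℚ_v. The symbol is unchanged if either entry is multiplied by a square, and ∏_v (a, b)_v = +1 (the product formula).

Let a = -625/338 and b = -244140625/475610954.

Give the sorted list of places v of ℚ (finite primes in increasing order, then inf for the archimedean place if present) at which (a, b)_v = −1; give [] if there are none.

[13, inf]

Mod squares: a ≡ -2, b ≡ -26. Check v ∈ {∞, 2, 5, 7, 13, 47}.
v=7: a=7^0·(≡6), b=7^-2·(≡1) mod 7; (6|7)=-1, (1|7)=+1; (−1)^{0·-2·3}·(-1)^-2·(+1)^0 = +1.
v=2: v_2(a)=-1, v_2(b)=-1; units ≡ 7, 3 (mod 8); ε·ε+αω+βω = 1·1+-1·1+-1·0 ≡ 0  ⇒  (a,b)_2 = +1.
v=5: a=5^4·(≡3), b=5^12·(≡1) mod 5; (3|5)=-1, (1|5)=+1; (−1)^{4·12·2}·(-1)^12·(+1)^4 = +1.
v=∞: -2 < 0 and -26 < 0  ⇒  (a,b)_∞ = -1.
v=47: a=47^0·(≡35), b=47^-2·(≡18) mod 47; (35|47)=-1, (18|47)=+1; (−1)^{0·-2·23}·(-1)^-2·(+1)^0 = +1.
v=13: a=13^-2·(≡6), b=13^-3·(≡2) mod 13; (6|13)=-1, (2|13)=-1; (−1)^{-2·-3·6}·(-1)^-3·(-1)^-2 = -1.
(-2, -26 / ℚ) ramifies at {13, ∞}: a division algebra.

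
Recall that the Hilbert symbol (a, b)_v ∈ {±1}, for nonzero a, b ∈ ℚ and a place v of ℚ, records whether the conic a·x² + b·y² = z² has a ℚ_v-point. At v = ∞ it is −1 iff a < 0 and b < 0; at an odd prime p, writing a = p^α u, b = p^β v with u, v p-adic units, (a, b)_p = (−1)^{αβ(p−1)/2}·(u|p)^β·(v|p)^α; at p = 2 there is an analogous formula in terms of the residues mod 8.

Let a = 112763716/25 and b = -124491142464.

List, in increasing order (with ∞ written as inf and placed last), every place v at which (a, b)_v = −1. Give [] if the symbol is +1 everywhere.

[29, 37, 43, 47]

Mod squares: a ≡ 28190929, b ≡ -1945174101. Check v ∈ {∞, 2, 3, 5, 13, 23, 29, 37, 43, 47}.
v=43: a=43^1·(≡4), b=43^1·(≡24) mod 43; (4|43)=+1, (24|43)=+1; (−1)^{1·1·21}·(+1)^1·(+1)^1 = -1.
v=2: v_2(a)=2, v_2(b)=6; units ≡ 1, 3 (mod 8); ε·ε+αω+βω = 0·1+2·1+6·0 ≡ 0  ⇒  (a,b)_2 = +1.
v=∞: 28190929 > 0 and -1945174101 < 0  ⇒  (a,b)_∞ = +1.
v=5: a=5^-2·(≡1), b=5^0·(≡1) mod 5; (1|5)=+1, (1|5)=+1; (−1)^{-2·0·2}·(+1)^0·(+1)^-2 = +1.
v=37: a=37^1·(≡8), b=37^1·(≡16) mod 37; (8|37)=-1, (16|37)=+1; (−1)^{1·1·18}·(-1)^1·(+1)^1 = -1.
v=13: a=13^1·(≡1), b=13^1·(≡12) mod 13; (1|13)=+1, (12|13)=+1; (−1)^{1·1·6}·(+1)^1·(+1)^1 = +1.
v=23: a=23^0·(≡3), b=23^1·(≡11) mod 23; (3|23)=+1, (11|23)=-1; (−1)^{0·1·11}·(+1)^1·(-1)^0 = +1.
v=3: a=3^0·(≡1), b=3^1·(≡1) mod 3; (1|3)=+1, (1|3)=+1; (−1)^{0·1·1}·(+1)^1·(+1)^0 = +1.
v=29: a=29^1·(≡8), b=29^1·(≡6) mod 29; (8|29)=-1, (6|29)=+1; (−1)^{1·1·14}·(-1)^1·(+1)^1 = -1.
v=47: a=47^1·(≡44), b=47^1·(≡33) mod 47; (44|47)=-1, (33|47)=-1; (−1)^{1·1·23}·(-1)^1·(-1)^1 = -1.
(28190929, -1945174101 / ℚ) ramifies at {29, 37, 43, 47}: a division algebra.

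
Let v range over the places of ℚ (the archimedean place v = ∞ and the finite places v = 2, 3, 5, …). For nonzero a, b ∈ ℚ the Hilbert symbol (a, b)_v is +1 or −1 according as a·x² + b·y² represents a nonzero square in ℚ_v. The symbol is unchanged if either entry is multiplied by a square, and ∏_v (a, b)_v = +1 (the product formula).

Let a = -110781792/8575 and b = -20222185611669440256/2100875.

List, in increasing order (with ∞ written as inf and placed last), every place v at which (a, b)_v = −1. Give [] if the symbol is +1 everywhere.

[3, 11, 13, inf]

Mod squares: a ≡ -154, b ≡ -1365. Check v ∈ {∞, 2, 3, 5, 7, 11, 13, 17}.
v=17: a=17^2·(≡8), b=17^4·(≡12) mod 17; (8|17)=+1, (12|17)=-1; (−1)^{2·4·8}·(+1)^4·(-1)^2 = +1.
v=7: a=7^-3·(≡3), b=7^-5·(≡4) mod 7; (3|7)=-1, (4|7)=+1; (−1)^{-3·-5·3}·(-1)^-5·(+1)^-3 = +1.
v=∞: -154 < 0 and -1365 < 0  ⇒  (a,b)_∞ = -1.
v=3: a=3^2·(≡2), b=3^5·(≡1) mod 3; (2|3)=-1, (1|3)=+1; (−1)^{2·5·1}·(-1)^5·(+1)^2 = -1.
v=13: a=13^0·(≡6), b=13^3·(≡4) mod 13; (6|13)=-1, (4|13)=+1; (−1)^{0·3·6}·(-1)^3·(+1)^0 = -1.
v=5: a=5^-2·(≡1), b=5^-3·(≡2) mod 5; (1|5)=+1, (2|5)=-1; (−1)^{-2·-3·2}·(+1)^-3·(-1)^-2 = +1.
v=2: v_2(a)=5, v_2(b)=8; units ≡ 3, 3 (mod 8); ε·ε+αω+βω = 1·1+5·1+8·1 ≡ 0  ⇒  (a,b)_2 = +1.
v=11: a=11^3·(≡10), b=11^6·(≡10) mod 11; (10|11)=-1, (10|11)=-1; (−1)^{3·6·5}·(-1)^6·(-1)^3 = -1.
|Ram(-154, -1365)| = 4, even; anisotropic at {3, 11, 13, ∞}.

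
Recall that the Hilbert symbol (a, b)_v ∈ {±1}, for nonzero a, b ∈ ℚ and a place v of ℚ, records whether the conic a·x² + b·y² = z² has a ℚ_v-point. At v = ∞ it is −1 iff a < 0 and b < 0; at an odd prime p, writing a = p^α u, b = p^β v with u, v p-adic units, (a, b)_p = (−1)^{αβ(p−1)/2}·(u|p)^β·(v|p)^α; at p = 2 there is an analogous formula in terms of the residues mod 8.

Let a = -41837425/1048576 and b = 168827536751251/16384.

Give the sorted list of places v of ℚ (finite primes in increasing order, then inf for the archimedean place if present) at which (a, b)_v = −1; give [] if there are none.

[2, 7]

Mod squares: a ≡ -697, b ≡ 144739. Check v ∈ {∞, 2, 5, 7, 17, 23, 29, 31, 41}.
v=23: a=23^0·(≡2), b=23^1·(≡7) mod 23; (2|23)=+1, (7|23)=-1; (−1)^{0·1·11}·(+1)^1·(-1)^0 = +1.
v=2: v_2(a)=-20, v_2(b)=-14; units ≡ 7, 3 (mod 8); ε·ε+αω+βω = 1·1+-20·1+-14·0 ≡ 1  ⇒  (a,b)_2 = -1.
v=∞: -697 < 0 and 144739 > 0  ⇒  (a,b)_∞ = +1.
v=41: a=41^1·(≡24), b=41^2·(≡10) mod 41; (24|41)=-1, (10|41)=+1; (−1)^{1·2·20}·(-1)^2·(+1)^1 = +1.
v=17: a=17^1·(≡3), b=17^2·(≡2) mod 17; (3|17)=-1, (2|17)=+1; (−1)^{1·2·8}·(-1)^2·(+1)^1 = +1.
v=7: a=7^4·(≡3), b=7^5·(≡3) mod 7; (3|7)=-1, (3|7)=-1; (−1)^{4·5·3}·(-1)^5·(-1)^4 = -1.
v=5: a=5^2·(≡3), b=5^0·(≡4) mod 5; (3|5)=-1, (4|5)=+1; (−1)^{2·0·2}·(-1)^0·(+1)^2 = +1.
v=31: a=31^0·(≡20), b=31^1·(≡9) mod 31; (20|31)=+1, (9|31)=+1; (−1)^{0·1·15}·(+1)^1·(+1)^0 = +1.
v=29: a=29^0·(≡4), b=29^1·(≡18) mod 29; (4|29)=+1, (18|29)=-1; (−1)^{0·1·14}·(+1)^1·(-1)^0 = +1.
(-697, 144739 / ℚ) ramifies at {2, 7}: a division algebra.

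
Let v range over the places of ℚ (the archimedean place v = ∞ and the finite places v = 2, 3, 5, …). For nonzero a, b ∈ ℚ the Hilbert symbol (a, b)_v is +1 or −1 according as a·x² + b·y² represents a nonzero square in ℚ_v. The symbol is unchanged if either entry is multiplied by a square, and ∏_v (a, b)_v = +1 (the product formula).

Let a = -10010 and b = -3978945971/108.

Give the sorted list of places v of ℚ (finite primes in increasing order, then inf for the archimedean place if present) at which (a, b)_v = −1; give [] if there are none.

Mod squares: a ≡ -10010, b ≡ -33. Check v ∈ {∞, 2, 3, 5, 7, 11, 13, 19}.
v=5: a=5^1·(≡3), b=5^0·(≡3) mod 5; (3|5)=-1, (3|5)=-1; (−1)^{1·0·2}·(-1)^0·(-1)^1 = -1.
v=3: a=3^0·(≡1), b=3^-3·(≡1) mod 3; (1|3)=+1, (1|3)=+1; (−1)^{0·-3·1}·(+1)^-3·(+1)^0 = +1.
v=7: a=7^1·(≡5), b=7^2·(≡1) mod 7; (5|7)=-1, (1|7)=+1; (−1)^{1·2·3}·(-1)^2·(+1)^1 = +1.
v=∞: -10010 < 0 and -33 < 0  ⇒  (a,b)_∞ = -1.
v=11: a=11^1·(≡3), b=11^3·(≡2) mod 11; (3|11)=+1, (2|11)=-1; (−1)^{1·3·5}·(+1)^3·(-1)^1 = +1.
v=13: a=13^1·(≡10), b=13^2·(≡5) mod 13; (10|13)=+1, (5|13)=-1; (−1)^{1·2·6}·(+1)^2·(-1)^1 = -1.
v=19: a=19^0·(≡3), b=19^2·(≡9) mod 19; (3|19)=-1, (9|19)=+1; (−1)^{0·2·9}·(-1)^2·(+1)^0 = +1.
v=2: v_2(a)=1, v_2(b)=-2; units ≡ 3, 7 (mod 8); ε·ε+αω+βω = 1·1+1·0+-2·1 ≡ 1  ⇒  (a,b)_2 = -1.
(-10010, -33 / ℚ) ramifies at {2, 5, 13, ∞}: a division algebra.

[2, 5, 13, inf]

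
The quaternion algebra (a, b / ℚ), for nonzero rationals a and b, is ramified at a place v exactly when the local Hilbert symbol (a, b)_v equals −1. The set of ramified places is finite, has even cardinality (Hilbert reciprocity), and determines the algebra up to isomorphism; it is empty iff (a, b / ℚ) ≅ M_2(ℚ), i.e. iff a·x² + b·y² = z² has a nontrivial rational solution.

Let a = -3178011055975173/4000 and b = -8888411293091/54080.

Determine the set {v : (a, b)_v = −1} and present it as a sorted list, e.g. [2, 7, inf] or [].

(a, b) ≡ (-4370, -55) mod (ℚ^×)²; places V = {2, 3, 5, 11, 13, 17, 19, 23, ∞}.
(a,b)_19: α=3, u≡4; β=2, v≡14 (mod 19); (4|19)=+1, (14|19)=-1; sign (−1)^0·+1^2·-1^3 = -1.
(a,b)_11: α=4, u≡2; β=5, v≡7 (mod 11); (2|11)=-1, (7|11)=-1; sign (−1)^0·-1^5·-1^4 = -1.
(a,b)_23: α=3, u≡19; β=2, v≡19 (mod 23); (19|23)=-1, (19|23)=-1; sign (−1)^0·-1^2·-1^3 = -1.
(a,b)_5: α=-3, u≡1; β=-1, v≡4 (mod 5); (1|5)=+1, (4|5)=+1; sign (−1)^0·+1^-1·+1^-3 = +1.
(a,b)_13: α=0, u≡7; β=-2, v≡1 (mod 13); (7|13)=-1, (1|13)=+1; sign (−1)^0·-1^-2·+1^0 = +1.
(a,b)_2: α=-5, β=-6; u≡7, v≡1 (mod 8); ε(u)ε(v)=1·0, αω(v)=-5·0, βω(u)=-6·0; sum ≡ 0  ⇒  +1.
(a,b)_∞: sgn(-4370)=−, sgn(-55)=−, so -1.
(a,b)_17: α=2, u≡16; β=2, v≡13 (mod 17); (16|17)=+1, (13|17)=+1; sign (−1)^0·+1^2·+1^2 = +1.
(a,b)_3: α=2, u≡1; β=0, v≡2 (mod 3); (1|3)=+1, (2|3)=-1; sign (−1)^0·+1^0·-1^2 = +1.
Ram(-4370, -55) = {11, 19, 23, ∞}; no ℚ_11-point on the conic.

[11, 19, 23, inf]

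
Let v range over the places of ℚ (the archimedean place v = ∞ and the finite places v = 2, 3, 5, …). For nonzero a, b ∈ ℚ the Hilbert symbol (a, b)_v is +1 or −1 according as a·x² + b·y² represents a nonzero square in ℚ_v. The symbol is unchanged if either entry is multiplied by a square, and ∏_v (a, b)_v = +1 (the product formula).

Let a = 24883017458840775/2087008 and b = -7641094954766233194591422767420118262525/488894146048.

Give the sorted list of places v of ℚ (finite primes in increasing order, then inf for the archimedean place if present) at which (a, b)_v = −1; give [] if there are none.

[2, 19]

Mod squares: a ≡ 13873002, b ≡ -1518. Check v ∈ {∞, 2, 3, 5, 7, 11, 13, 17, 19, 23, 37, 41}.
v=41: a=41^2·(≡16), b=41^2·(≡10) mod 41; (16|41)=+1, (10|41)=+1; (−1)^{2·2·20}·(+1)^2·(+1)^2 = +1.
v=13: a=13^1·(≡9), b=13^6·(≡12) mod 13; (9|13)=+1, (12|13)=+1; (−1)^{1·6·6}·(+1)^6·(+1)^1 = +1.
v=11: a=11^-3·(≡6), b=11^-7·(≡1) mod 11; (6|11)=-1, (1|11)=+1; (−1)^{-3·-7·5}·(-1)^-7·(+1)^-3 = +1.
v=17: a=17^2·(≡1), b=17^4·(≡11) mod 17; (1|17)=+1, (11|17)=-1; (−1)^{2·4·8}·(+1)^4·(-1)^2 = +1.
v=5: a=5^2·(≡2), b=5^2·(≡3) mod 5; (2|5)=-1, (3|5)=-1; (−1)^{2·2·2}·(-1)^2·(-1)^2 = +1.
v=23: a=23^1·(≡20), b=23^3·(≡4) mod 23; (20|23)=-1, (4|23)=+1; (−1)^{1·3·11}·(-1)^3·(+1)^1 = +1.
v=3: a=3^3·(≡2), b=3^13·(≡1) mod 3; (2|3)=-1, (1|3)=+1; (−1)^{3·13·1}·(-1)^13·(+1)^3 = +1.
v=∞: 13873002 > 0 and -1518 < 0  ⇒  (a,b)_∞ = +1.
v=37: a=37^1·(≡27), b=37^2·(≡4) mod 37; (27|37)=+1, (4|37)=+1; (−1)^{1·2·18}·(+1)^2·(+1)^1 = +1.
v=7: a=7^-2·(≡6), b=7^-2·(≡4) mod 7; (6|7)=-1, (4|7)=+1; (−1)^{-2·-2·3}·(-1)^-2·(+1)^-2 = +1.
v=2: v_2(a)=-5, v_2(b)=-9; units ≡ 5, 1 (mod 8); ε·ε+αω+βω = 0·0+-5·0+-9·1 ≡ 1  ⇒  (a,b)_2 = -1.
v=19: a=19^3·(≡9), b=19^8·(≡18) mod 19; (9|19)=+1, (18|19)=-1; (−1)^{3·8·9}·(+1)^8·(-1)^3 = -1.
(13873002, -1518 / ℚ) ramifies at {2, 19}: a division algebra.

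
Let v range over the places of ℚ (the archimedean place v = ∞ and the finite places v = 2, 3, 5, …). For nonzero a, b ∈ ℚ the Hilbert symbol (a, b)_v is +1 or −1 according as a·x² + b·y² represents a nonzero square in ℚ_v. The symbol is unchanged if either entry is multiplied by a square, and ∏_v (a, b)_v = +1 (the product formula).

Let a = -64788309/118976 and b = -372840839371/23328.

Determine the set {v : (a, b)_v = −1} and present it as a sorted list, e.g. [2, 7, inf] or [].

[13, inf]

(a, b) ≡ (-759, -182) mod (ℚ^×)²; places V = {2, 3, 7, 11, 13, 17, 19, 23, ∞}.
(a,b)_3: α=3, u≡2; β=-6, v≡1 (mod 3); (2|3)=-1, (1|3)=+1; sign (−1)^0·-1^-6·+1^3 = +1.
(a,b)_11: α=-1, u≡10; β=4, v≡1 (mod 11); (10|11)=-1, (1|11)=+1; sign (−1)^0·-1^4·+1^-1 = +1.
(a,b)_19: α=2, u≡7; β=0, v≡15 (mod 19); (7|19)=+1, (15|19)=-1; sign (−1)^0·+1^0·-1^2 = +1.
(a,b)_17: α=2, u≡10; β=0, v≡10 (mod 17); (10|17)=-1, (10|17)=-1; sign (−1)^0·-1^0·-1^2 = +1.
(a,b)_23: α=1, u≡9; β=4, v≡6 (mod 23); (9|23)=+1, (6|23)=+1; sign (−1)^0·+1^4·+1^1 = +1.
(a,b)_∞: sgn(-759)=−, sgn(-182)=−, so -1.
(a,b)_13: α=-2, u≡6; β=1, v≡9 (mod 13); (6|13)=-1, (9|13)=+1; sign (−1)^0·-1^1·+1^-2 = -1.
(a,b)_7: α=0, u≡4; β=1, v≡2 (mod 7); (4|7)=+1, (2|7)=+1; sign (−1)^0·+1^1·+1^0 = +1.
(a,b)_2: α=-6, β=-5; u≡1, v≡5 (mod 8); ε(u)ε(v)=0·0, αω(v)=-6·1, βω(u)=-5·0; sum ≡ 0  ⇒  +1.
|Ram(-759, -182)| = 2, even; anisotropic at {13, ∞}.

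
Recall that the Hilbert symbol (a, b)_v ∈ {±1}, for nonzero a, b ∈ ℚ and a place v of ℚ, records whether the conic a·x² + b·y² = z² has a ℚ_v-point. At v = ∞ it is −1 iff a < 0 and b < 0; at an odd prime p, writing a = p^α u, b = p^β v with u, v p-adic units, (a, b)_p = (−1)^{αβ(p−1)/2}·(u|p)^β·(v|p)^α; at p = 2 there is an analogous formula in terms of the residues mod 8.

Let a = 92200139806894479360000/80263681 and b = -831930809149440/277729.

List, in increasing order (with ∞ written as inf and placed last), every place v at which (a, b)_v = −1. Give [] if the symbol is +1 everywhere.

Mod squares: a ≡ 231, b ≡ -10010. Check v ∈ {∞, 2, 3, 5, 7, 11, 13, 17, 31}.
v=17: a=17^-4·(≡3), b=17^-2·(≡7) mod 17; (3|17)=-1, (7|17)=-1; (−1)^{-4·-2·8}·(-1)^-2·(-1)^-4 = +1.
v=7: a=7^5·(≡5), b=7^3·(≡6) mod 7; (5|7)=-1, (6|7)=-1; (−1)^{5·3·3}·(-1)^3·(-1)^5 = -1.
v=2: v_2(a)=14, v_2(b)=11; units ≡ 7, 3 (mod 8); ε·ε+αω+βω = 1·1+14·1+11·0 ≡ 1  ⇒  (a,b)_2 = -1.
v=13: a=13^2·(≡12), b=13^3·(≡4) mod 13; (12|13)=+1, (4|13)=+1; (−1)^{2·3·6}·(+1)^3·(+1)^2 = +1.
v=31: a=31^-2·(≡10), b=31^-2·(≡6) mod 31; (10|31)=+1, (6|31)=-1; (−1)^{-2·-2·15}·(+1)^-2·(-1)^-2 = +1.
v=3: a=3^9·(≡2), b=3^4·(≡1) mod 3; (2|3)=-1, (1|3)=+1; (−1)^{9·4·1}·(-1)^4·(+1)^9 = +1.
v=5: a=5^4·(≡1), b=5^1·(≡3) mod 5; (1|5)=+1, (3|5)=-1; (−1)^{4·1·2}·(+1)^1·(-1)^4 = +1.
v=∞: 231 > 0 and -10010 < 0  ⇒  (a,b)_∞ = +1.
v=11: a=11^5·(≡2), b=11^3·(≡9) mod 11; (2|11)=-1, (9|11)=+1; (−1)^{5·3·5}·(-1)^3·(+1)^5 = +1.
Ram(231, -10010) = {2, 7}; no ℚ_2-point on the conic.

[2, 7]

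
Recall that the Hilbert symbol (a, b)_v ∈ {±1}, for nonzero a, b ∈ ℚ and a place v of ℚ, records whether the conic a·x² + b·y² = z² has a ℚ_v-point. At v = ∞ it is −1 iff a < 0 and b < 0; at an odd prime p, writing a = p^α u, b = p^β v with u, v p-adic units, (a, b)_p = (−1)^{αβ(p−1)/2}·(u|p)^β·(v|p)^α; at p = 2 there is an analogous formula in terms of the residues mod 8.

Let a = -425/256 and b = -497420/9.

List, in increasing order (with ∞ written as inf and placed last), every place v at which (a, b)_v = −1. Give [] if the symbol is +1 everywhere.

(a, b) ≡ (-17, -124355) mod (ℚ^×)²; places V = {2, 3, 5, 7, 11, 17, 19, ∞}.
(a,b)_17: α=1, u≡9; β=1, v≡11 (mod 17); (9|17)=+1, (11|17)=-1; sign (−1)^0·+1^1·-1^1 = -1.
(a,b)_19: α=0, u≡14; β=1, v≡15 (mod 19); (14|19)=-1, (15|19)=-1; sign (−1)^0·-1^1·-1^0 = -1.
(a,b)_3: α=0, u≡1; β=-2, v≡1 (mod 3); (1|3)=+1, (1|3)=+1; sign (−1)^0·+1^-2·+1^0 = +1.
(a,b)_2: α=-8, β=2; u≡7, v≡5 (mod 8); ε(u)ε(v)=1·0, αω(v)=-8·1, βω(u)=2·0; sum ≡ 0  ⇒  +1.
(a,b)_∞: sgn(-17)=−, sgn(-124355)=−, so -1.
(a,b)_7: α=0, u≡4; β=1, v≡2 (mod 7); (4|7)=+1, (2|7)=+1; sign (−1)^0·+1^1·+1^0 = +1.
(a,b)_11: α=0, u≡5; β=1, v≡5 (mod 11); (5|11)=+1, (5|11)=+1; sign (−1)^0·+1^1·+1^0 = +1.
(a,b)_5: α=2, u≡3; β=1, v≡4 (mod 5); (3|5)=-1, (4|5)=+1; sign (−1)^0·-1^1·+1^2 = -1.
|Ram(-17, -124355)| = 4, even; anisotropic at {5, 17, 19, ∞}.

[5, 17, 19, inf]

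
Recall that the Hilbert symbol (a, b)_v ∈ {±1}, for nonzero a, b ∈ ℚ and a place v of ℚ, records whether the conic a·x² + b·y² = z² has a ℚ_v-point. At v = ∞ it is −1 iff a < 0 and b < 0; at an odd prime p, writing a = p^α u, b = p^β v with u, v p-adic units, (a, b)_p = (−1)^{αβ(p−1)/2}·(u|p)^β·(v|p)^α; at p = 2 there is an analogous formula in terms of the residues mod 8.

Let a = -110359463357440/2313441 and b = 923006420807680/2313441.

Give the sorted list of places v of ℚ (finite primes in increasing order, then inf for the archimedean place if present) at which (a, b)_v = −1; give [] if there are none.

(a, b) ≡ (-115, 55) mod (ℚ^×)²; places V = {2, 3, 5, 11, 13, 23, ∞}.
(a,b)_13: α=-4, u≡5; β=-4, v≡9 (mod 13); (5|13)=-1, (9|13)=+1; sign (−1)^0·-1^-4·+1^-4 = +1.
(a,b)_5: α=1, u≡2; β=1, v≡1 (mod 5); (2|5)=-1, (1|5)=+1; sign (−1)^0·-1^1·+1^1 = -1.
(a,b)_11: α=6, u≡8; β=5, v≡1 (mod 11); (8|11)=-1, (1|11)=+1; sign (−1)^0·-1^5·+1^6 = -1.
(a,b)_23: α=3, u≡9; β=4, v≡3 (mod 23); (9|23)=+1, (3|23)=+1; sign (−1)^0·+1^4·+1^3 = +1.
(a,b)_3: α=-4, u≡2; β=-4, v≡1 (mod 3); (2|3)=-1, (1|3)=+1; sign (−1)^0·-1^-4·+1^-4 = +1.
(a,b)_∞: sgn(-115)=−, sgn(55)=+, so +1.
(a,b)_2: α=10, β=12; u≡5, v≡7 (mod 8); ε(u)ε(v)=0·1, αω(v)=10·0, βω(u)=12·1; sum ≡ 0  ⇒  +1.
(-115, 55 / ℚ) ramifies at {5, 11}: a division algebra.

[5, 11]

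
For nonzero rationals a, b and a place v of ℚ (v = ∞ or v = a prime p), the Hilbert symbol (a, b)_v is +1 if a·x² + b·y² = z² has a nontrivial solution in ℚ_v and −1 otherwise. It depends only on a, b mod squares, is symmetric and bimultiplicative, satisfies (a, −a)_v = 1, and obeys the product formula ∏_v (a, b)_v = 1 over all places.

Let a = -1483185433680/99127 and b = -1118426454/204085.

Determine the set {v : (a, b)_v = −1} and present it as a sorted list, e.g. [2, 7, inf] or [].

[2, inf]

Mod squares: a ≡ -35, b ≡ -510. Check v ∈ {∞, 2, 3, 5, 7, 17, 37, 41}.
v=37: a=37^0·(≡17), b=37^2·(≡22) mod 37; (17|37)=-1, (22|37)=-1; (−1)^{0·2·18}·(-1)^2·(-1)^0 = +1.
v=3: a=3^8·(≡1), b=3^5·(≡1) mod 3; (1|3)=+1, (1|3)=+1; (−1)^{8·5·1}·(+1)^5·(+1)^8 = +1.
v=∞: -35 < 0 and -510 < 0  ⇒  (a,b)_∞ = -1.
v=2: v_2(a)=4, v_2(b)=1; units ≡ 5, 1 (mod 8); ε·ε+αω+βω = 0·0+4·0+1·1 ≡ 1  ⇒  (a,b)_2 = -1.
v=5: a=5^1·(≡2), b=5^-1·(≡3) mod 5; (2|5)=-1, (3|5)=-1; (−1)^{1·-1·2}·(-1)^-1·(-1)^1 = +1.
v=41: a=41^4·(≡11), b=41^2·(≡21) mod 41; (11|41)=-1, (21|41)=+1; (−1)^{4·2·20}·(-1)^2·(+1)^4 = +1.
v=7: a=7^-3·(≡4), b=7^-4·(≡2) mod 7; (4|7)=+1, (2|7)=+1; (−1)^{-3·-4·3}·(+1)^-4·(+1)^-3 = +1.
v=17: a=17^-2·(≡16), b=17^-1·(≡9) mod 17; (16|17)=+1, (9|17)=+1; (−1)^{-2·-1·8}·(+1)^-1·(+1)^-2 = +1.
(-35, -510 / ℚ) ramifies at {2, ∞}: a division algebra.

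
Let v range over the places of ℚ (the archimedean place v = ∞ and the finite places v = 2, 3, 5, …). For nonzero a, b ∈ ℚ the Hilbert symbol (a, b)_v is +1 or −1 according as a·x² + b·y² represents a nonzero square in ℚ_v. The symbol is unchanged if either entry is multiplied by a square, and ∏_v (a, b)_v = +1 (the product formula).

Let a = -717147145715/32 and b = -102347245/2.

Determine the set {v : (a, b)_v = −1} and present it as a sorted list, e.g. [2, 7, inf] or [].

[5, 11, 13, inf]

(a, b) ≡ (-70, -10010) mod (ℚ^×)²; places V = {2, 5, 7, 11, 13, ∞}.
(a,b)_13: α=4, u≡7; β=3, v≡10 (mod 13); (7|13)=-1, (10|13)=+1; sign (−1)^0·-1^3·+1^4 = -1.
(a,b)_11: α=4, u≡6; β=3, v≡3 (mod 11); (6|11)=-1, (3|11)=+1; sign (−1)^0·-1^3·+1^4 = -1.
(a,b)_7: α=3, u≡2; β=1, v≡6 (mod 7); (2|7)=+1, (6|7)=-1; sign (−1)^1·+1^1·-1^3 = +1.
(a,b)_∞: sgn(-70)=−, sgn(-10010)=−, so -1.
(a,b)_5: α=1, u≡1; β=1, v≡3 (mod 5); (1|5)=+1, (3|5)=-1; sign (−1)^0·+1^1·-1^1 = -1.
(a,b)_2: α=-5, β=-1; u≡5, v≡3 (mod 8); ε(u)ε(v)=0·1, αω(v)=-5·1, βω(u)=-1·1; sum ≡ 0  ⇒  +1.
Ram(-70, -10010) = {5, 11, 13, ∞}; no ℚ_5-point on the conic.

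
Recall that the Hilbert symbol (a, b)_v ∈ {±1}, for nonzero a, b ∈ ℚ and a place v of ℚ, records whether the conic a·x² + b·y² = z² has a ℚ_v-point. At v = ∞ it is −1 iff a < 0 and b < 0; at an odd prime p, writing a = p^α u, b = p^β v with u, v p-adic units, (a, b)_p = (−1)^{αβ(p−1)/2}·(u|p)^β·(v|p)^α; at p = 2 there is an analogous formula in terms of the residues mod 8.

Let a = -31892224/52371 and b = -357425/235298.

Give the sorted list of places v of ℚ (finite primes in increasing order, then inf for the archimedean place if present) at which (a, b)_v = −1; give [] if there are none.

(a, b) ≡ (-1001, -34) mod (ℚ^×)²; places V = {2, 3, 5, 7, 11, 13, 17, 23, 29, 37, ∞}.
(a,b)_∞: sgn(-1001)=−, sgn(-34)=−, so -1.
(a,b)_29: α=0, u≡18; β=2, v≡6 (mod 29); (18|29)=-1, (6|29)=+1; sign (−1)^0·-1^2·+1^0 = +1.
(a,b)_23: α=-2, u≡15; β=0, v≡8 (mod 23); (15|23)=-1, (8|23)=+1; sign (−1)^0·-1^0·+1^-2 = +1.
(a,b)_3: α=-2, u≡1; β=0, v≡2 (mod 3); (1|3)=+1, (2|3)=-1; sign (−1)^0·+1^0·-1^-2 = +1.
(a,b)_13: α=1, u≡3; β=0, v≡8 (mod 13); (3|13)=+1, (8|13)=-1; sign (−1)^0·+1^0·-1^1 = -1.
(a,b)_17: α=0, u≡9; β=1, v≡4 (mod 17); (9|17)=+1, (4|17)=+1; sign (−1)^0·+1^1·+1^0 = +1.
(a,b)_7: α=1, u≡4; β=-6, v≡1 (mod 7); (4|7)=+1, (1|7)=+1; sign (−1)^0·+1^-6·+1^1 = +1.
(a,b)_11: α=-1, u≡6; β=0, v≡8 (mod 11); (6|11)=-1, (8|11)=-1; sign (−1)^0·-1^0·-1^-1 = -1.
(a,b)_37: α=2, u≡24; β=0, v≡12 (mod 37); (24|37)=-1, (12|37)=+1; sign (−1)^0·-1^0·+1^2 = +1.
(a,b)_5: α=0, u≡1; β=2, v≡1 (mod 5); (1|5)=+1, (1|5)=+1; sign (−1)^0·+1^2·+1^0 = +1.
(a,b)_2: α=8, β=-1; u≡7, v≡7 (mod 8); ε(u)ε(v)=1·1, αω(v)=8·0, βω(u)=-1·0; sum ≡ 1  ⇒  -1.
Ram(-1001, -34) = {2, 11, 13, ∞}; no ℚ_2-point on the conic.

[2, 11, 13, inf]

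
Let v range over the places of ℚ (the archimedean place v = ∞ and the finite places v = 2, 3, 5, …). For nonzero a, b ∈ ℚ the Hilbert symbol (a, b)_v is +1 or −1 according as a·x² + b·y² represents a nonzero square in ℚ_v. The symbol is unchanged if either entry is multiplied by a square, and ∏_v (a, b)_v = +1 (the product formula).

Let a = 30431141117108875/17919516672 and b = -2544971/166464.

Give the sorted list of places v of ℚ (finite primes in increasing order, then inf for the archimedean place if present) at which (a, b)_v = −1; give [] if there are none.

(a, b) ≡ (64790, -11) mod (ℚ^×)²; places V = {2, 3, 5, 11, 13, 17, 19, 29, 31, 37, ∞}.
(a,b)_31: α=3, u≡30; β=0, v≡25 (mod 31); (30|31)=-1, (25|31)=+1; sign (−1)^0·-1^0·+1^3 = +1.
(a,b)_2: α=-13, β=-6; u≡3, v≡5 (mod 8); ε(u)ε(v)=1·0, αω(v)=-13·1, βω(u)=-6·1; sum ≡ 1  ⇒  -1.
(a,b)_5: α=3, u≡3; β=0, v≡1 (mod 5); (3|5)=-1, (1|5)=+1; sign (−1)^0·-1^0·+1^3 = +1.
(a,b)_∞: sgn(64790)=+, sgn(-11)=−, so +1.
(a,b)_17: α=-2, u≡6; β=-2, v≡10 (mod 17); (6|17)=-1, (10|17)=-1; sign (−1)^0·-1^-2·-1^-2 = +1.
(a,b)_11: α=1, u≡1; β=1, v≡2 (mod 11); (1|11)=+1, (2|11)=-1; sign (−1)^1·+1^1·-1^1 = +1.
(a,b)_3: α=-2, u≡2; β=-2, v≡1 (mod 3); (2|3)=-1, (1|3)=+1; sign (−1)^0·-1^-2·+1^-2 = +1.
(a,b)_13: α=4, u≡7; β=2, v≡5 (mod 13); (7|13)=-1, (5|13)=-1; sign (−1)^0·-1^2·-1^4 = +1.
(a,b)_29: α=-2, u≡16; β=0, v≡10 (mod 29); (16|29)=+1, (10|29)=-1; sign (−1)^0·+1^0·-1^-2 = +1.
(a,b)_19: α=1, u≡6; β=0, v≡12 (mod 19); (6|19)=+1, (12|19)=-1; sign (−1)^0·+1^0·-1^1 = -1.
(a,b)_37: α=2, u≡26; β=2, v≡28 (mod 37); (26|37)=+1, (28|37)=+1; sign (−1)^0·+1^2·+1^2 = +1.
|Ram(64790, -11)| = 2, even; anisotropic at {2, 19}.

[2, 19]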